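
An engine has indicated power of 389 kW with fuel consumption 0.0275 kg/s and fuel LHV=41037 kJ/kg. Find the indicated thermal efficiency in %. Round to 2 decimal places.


eta_ith = (IP / (mf * LHV)) * 100
Denominator = 0.0275 * 41037 = 1128.5175 kW
eta_ith = (389 / 1128.5175) * 100 = 34.47%


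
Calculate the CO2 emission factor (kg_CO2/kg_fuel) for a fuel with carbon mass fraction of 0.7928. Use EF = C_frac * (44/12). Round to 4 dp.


EF = C_frac * (M_CO2 / M_C)
EF = 0.7928 * (44/12)
EF = 0.7928 * 3.666667 = 2.9069 kg_CO2/kg_fuel


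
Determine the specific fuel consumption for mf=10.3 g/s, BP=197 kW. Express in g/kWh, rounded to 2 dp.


SFC = (mf / BP) * 3600
Rate = 10.3 / 197 = 0.052284 g/(s*kW)
SFC = 0.052284 * 3600 = 188.22 g/kWh


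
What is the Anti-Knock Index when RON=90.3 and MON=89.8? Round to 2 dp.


AKI = (RON + MON) / 2
AKI = (90.3 + 89.8) / 2
AKI = 180.1 / 2 = 90.05


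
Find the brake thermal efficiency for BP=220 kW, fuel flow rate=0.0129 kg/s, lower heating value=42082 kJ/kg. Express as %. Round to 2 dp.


eta_BTE = (BP / (mf * LHV)) * 100
Denominator = 0.0129 * 42082 = 542.8578 kW
eta_BTE = (220 / 542.8578) * 100 = 40.53%


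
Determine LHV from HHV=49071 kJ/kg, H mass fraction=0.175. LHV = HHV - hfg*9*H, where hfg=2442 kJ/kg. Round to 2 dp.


LHV = HHV - hfg * 9 * H
Water correction = 2442 * 9 * 0.175 = 3846.150 kJ/kg
LHV = 49071 - 3846.150 = 45224.85 kJ/kg


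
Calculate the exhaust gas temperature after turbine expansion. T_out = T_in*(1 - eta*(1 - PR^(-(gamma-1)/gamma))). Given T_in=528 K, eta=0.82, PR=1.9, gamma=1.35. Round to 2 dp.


T_out = T_in * (1 - eta * (1 - PR^(-(gamma-1)/gamma)))
Exponent = -(1.35-1)/1.35 = -0.25925926
PR^exp = 1.9^(-0.25925926) = 0.84670193
Factor = 1 - 0.82*(1 - 0.84670193) = 0.87429558
T_out = 528 * 0.87429558 = 461.63 K


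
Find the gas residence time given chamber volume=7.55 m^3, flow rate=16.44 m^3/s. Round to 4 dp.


tau = V / Q_flow
tau = 7.55 / 16.44 = 0.4592 s


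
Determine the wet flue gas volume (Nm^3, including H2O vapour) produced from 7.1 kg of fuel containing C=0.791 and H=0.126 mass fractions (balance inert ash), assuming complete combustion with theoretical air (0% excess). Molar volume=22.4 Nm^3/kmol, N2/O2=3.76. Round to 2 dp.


Per kg fuel: CO2 = (C/12 kmol)*22.4 = (0.791/12)*22.4 = 1.47653 Nm^3
Per kg fuel: H2O = (H/2 kmol)*22.4 = (0.126/2)*22.4 = 1.41120 Nm^3
O2 needed per kg fuel = C/12 + H/4 = 0.791/12 + 0.126/4 = 0.09741667 kmol
Per kg fuel: N2 = O2*3.76*22.4 = 0.09741667*3.76*22.4 = 8.20482 Nm^3
Total per kg = 1.47653 + 1.41120 + 8.20482 = 11.09255 Nm^3
Total = 11.09255 * 7.1 = 78.76 Nm^3


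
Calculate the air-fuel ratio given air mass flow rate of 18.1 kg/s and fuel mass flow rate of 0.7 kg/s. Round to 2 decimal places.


AFR = m_air / m_fuel
AFR = 18.1 / 0.7 = 25.86


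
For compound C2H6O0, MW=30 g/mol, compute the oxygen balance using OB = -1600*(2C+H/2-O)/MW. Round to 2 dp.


OB = -1600 * (2C + H/2 - O) / MW
Inner = 2*2 + 6/2 - 0 = 7.00
OB = -1600 * 7.00 / 30 = -373.33%


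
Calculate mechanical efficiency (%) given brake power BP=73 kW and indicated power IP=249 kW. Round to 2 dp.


eta_mech = (BP / IP) * 100
Ratio = 73 / 249 = 0.2932
eta_mech = 0.2932 * 100 = 29.32%


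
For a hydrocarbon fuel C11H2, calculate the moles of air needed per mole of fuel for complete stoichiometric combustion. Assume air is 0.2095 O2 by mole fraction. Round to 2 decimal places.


Balanced combustion: C11H2 + 11.5 O2 -> 11 CO2 + 1 H2O
O2 needed = C + H/4 = 11 + 2/4 = 11.50 moles
Air moles = O2 / 0.2095 = 11.50 / 0.2095 = 54.89 moles air


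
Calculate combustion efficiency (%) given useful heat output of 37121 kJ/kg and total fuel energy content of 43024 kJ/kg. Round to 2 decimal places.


Efficiency = (Q_useful / Q_fuel) * 100
Efficiency = (37121 / 43024) * 100
Efficiency = 0.8628 * 100 = 86.28%


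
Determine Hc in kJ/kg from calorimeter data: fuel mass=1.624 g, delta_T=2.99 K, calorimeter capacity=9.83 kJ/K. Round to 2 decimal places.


Hc = C_cal * delta_T / m_fuel
Q_released = 9.83 * 2.99 = 29.3917 kJ
m_fuel = 1.624 g = 1.624/1000 kg = 0.001624 kg
Hc = 29.3917 / 0.001624 = 18098.34 kJ/kg


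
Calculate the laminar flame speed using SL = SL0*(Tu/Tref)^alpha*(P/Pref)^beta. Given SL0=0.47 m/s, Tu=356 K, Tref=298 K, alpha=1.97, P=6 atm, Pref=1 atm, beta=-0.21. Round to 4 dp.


SL = SL0 * (Tu/Tref)^alpha * (P/Pref)^beta
T ratio = 356/298 = 1.19463087
(T ratio)^alpha = 1.19463087^1.97 = 1.419549
(P/Pref)^beta = 6^(-0.21) = 0.686417
SL = 0.47 * 1.419549 * 0.686417 = 0.4580 m/s


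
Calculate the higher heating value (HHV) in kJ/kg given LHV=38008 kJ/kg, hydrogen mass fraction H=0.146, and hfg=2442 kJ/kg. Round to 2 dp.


HHV = LHV + hfg * 9 * H
Water addition = 2442 * 9 * 0.146 = 3208.788 kJ/kg
HHV = 38008 + 3208.788 = 41216.79 kJ/kg


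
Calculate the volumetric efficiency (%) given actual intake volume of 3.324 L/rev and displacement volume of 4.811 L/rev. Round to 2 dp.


eta_v = (V_actual / V_disp) * 100
Ratio = 3.324 / 4.811 = 0.6909
eta_v = 0.6909 * 100 = 69.09%


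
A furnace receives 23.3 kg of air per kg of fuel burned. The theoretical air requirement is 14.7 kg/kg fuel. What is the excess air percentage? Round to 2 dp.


Excess air = actual - stoichiometric = 23.3 - 14.7 = 8.60 kg/kg fuel
Excess air % = (excess / stoich) * 100 = (8.60 / 14.7) * 100 = 58.50%


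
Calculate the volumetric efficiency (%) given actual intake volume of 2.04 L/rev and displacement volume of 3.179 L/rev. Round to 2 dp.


eta_v = (V_actual / V_disp) * 100
Ratio = 2.04 / 3.179 = 0.6417
eta_v = 0.6417 * 100 = 64.17%


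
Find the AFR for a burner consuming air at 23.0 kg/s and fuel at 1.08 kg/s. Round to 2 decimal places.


AFR = m_air / m_fuel
AFR = 23.0 / 1.08 = 21.30


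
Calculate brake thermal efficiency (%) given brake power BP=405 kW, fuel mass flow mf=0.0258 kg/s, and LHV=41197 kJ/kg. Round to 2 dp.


eta_BTE = (BP / (mf * LHV)) * 100
Denominator = 0.0258 * 41197 = 1062.8826 kW
eta_BTE = (405 / 1062.8826) * 100 = 38.10%


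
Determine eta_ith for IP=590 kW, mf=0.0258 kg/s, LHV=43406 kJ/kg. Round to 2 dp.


eta_ith = (IP / (mf * LHV)) * 100
Denominator = 0.0258 * 43406 = 1119.8748 kW
eta_ith = (590 / 1119.8748) * 100 = 52.68%


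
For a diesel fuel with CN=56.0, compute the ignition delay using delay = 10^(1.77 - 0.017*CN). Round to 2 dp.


delay = 10^(1.77 - 0.017*CN)
Exponent = 1.77 - 0.017*56.0 = 0.8180
delay = 10^0.8180 = 6.58 ms


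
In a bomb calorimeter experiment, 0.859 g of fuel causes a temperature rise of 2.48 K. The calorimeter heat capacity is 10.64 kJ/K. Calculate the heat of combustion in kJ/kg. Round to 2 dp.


Hc = C_cal * delta_T / m_fuel
Q_released = 10.64 * 2.48 = 26.3872 kJ
m_fuel = 0.859 g = 0.859/1000 kg = 0.000859 kg
Hc = 26.3872 / 0.000859 = 30718.51 kJ/kg


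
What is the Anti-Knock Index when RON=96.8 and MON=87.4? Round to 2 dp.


AKI = (RON + MON) / 2
AKI = (96.8 + 87.4) / 2
AKI = 184.2 / 2 = 92.10


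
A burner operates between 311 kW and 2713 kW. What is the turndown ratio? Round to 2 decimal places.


TDR = Q_max / Q_min
TDR = 2713 / 311 = 8.72


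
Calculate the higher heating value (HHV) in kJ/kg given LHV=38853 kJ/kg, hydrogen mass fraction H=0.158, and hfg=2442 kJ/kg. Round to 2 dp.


HHV = LHV + hfg * 9 * H
Water addition = 2442 * 9 * 0.158 = 3472.524 kJ/kg
HHV = 38853 + 3472.524 = 42325.52 kJ/kg


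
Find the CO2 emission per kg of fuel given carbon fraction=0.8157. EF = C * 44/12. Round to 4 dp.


EF = C_frac * (M_CO2 / M_C)
EF = 0.8157 * (44/12)
EF = 0.8157 * 3.666667 = 2.9909 kg_CO2/kg_fuel


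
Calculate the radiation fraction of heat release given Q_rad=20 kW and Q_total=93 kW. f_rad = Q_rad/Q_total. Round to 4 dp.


f_rad = Q_rad / Q_total
f_rad = 20 / 93 = 0.2151


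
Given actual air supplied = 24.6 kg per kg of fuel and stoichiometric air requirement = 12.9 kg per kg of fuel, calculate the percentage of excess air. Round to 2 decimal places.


Excess air = actual - stoichiometric = 24.6 - 12.9 = 11.70 kg/kg fuel
Excess air % = (excess / stoich) * 100 = (11.70 / 12.9) * 100 = 90.70%


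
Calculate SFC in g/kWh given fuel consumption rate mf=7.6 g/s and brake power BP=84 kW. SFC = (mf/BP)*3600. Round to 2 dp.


SFC = (mf / BP) * 3600
Rate = 7.6 / 84 = 0.090476 g/(s*kW)
SFC = 0.090476 * 3600 = 325.71 g/kWh


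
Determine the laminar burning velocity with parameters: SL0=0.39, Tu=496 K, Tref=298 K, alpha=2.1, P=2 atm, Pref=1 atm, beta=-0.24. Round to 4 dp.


SL = SL0 * (Tu/Tref)^alpha * (P/Pref)^beta
T ratio = 496/298 = 1.66442953
(T ratio)^alpha = 1.66442953^2.1 = 2.915126
(P/Pref)^beta = 2^(-0.24) = 0.846745
SL = 0.39 * 2.915126 * 0.846745 = 0.9627 m/s


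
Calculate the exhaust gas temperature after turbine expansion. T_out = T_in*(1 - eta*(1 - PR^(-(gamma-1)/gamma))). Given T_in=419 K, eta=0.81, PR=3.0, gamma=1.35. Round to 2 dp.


T_out = T_in * (1 - eta * (1 - PR^(-(gamma-1)/gamma)))
Exponent = -(1.35-1)/1.35 = -0.25925926
PR^exp = 3.0^(-0.25925926) = 0.75214556
Factor = 1 - 0.81*(1 - 0.75214556) = 0.79923790
T_out = 419 * 0.79923790 = 334.88 K


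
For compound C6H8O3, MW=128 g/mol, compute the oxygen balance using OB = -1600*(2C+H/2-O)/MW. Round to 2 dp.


OB = -1600 * (2C + H/2 - O) / MW
Inner = 2*6 + 8/2 - 3 = 13.00
OB = -1600 * 13.00 / 128 = -162.50%


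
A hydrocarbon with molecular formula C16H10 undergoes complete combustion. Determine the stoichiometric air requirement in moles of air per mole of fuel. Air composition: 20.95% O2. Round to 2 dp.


Balanced combustion: C16H10 + 18.5 O2 -> 16 CO2 + 5 H2O
O2 needed = C + H/4 = 16 + 10/4 = 18.50 moles
Air moles = O2 / 0.2095 = 18.50 / 0.2095 = 88.31 moles air


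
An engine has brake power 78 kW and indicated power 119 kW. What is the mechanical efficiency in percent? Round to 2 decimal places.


eta_mech = (BP / IP) * 100
Ratio = 78 / 119 = 0.6555
eta_mech = 0.6555 * 100 = 65.55%


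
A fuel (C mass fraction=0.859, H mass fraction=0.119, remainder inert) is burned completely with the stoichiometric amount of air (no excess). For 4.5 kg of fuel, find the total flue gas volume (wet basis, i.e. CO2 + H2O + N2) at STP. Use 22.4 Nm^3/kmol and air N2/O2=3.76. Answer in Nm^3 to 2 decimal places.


Per kg fuel: CO2 = (C/12 kmol)*22.4 = (0.859/12)*22.4 = 1.60347 Nm^3
Per kg fuel: H2O = (H/2 kmol)*22.4 = (0.119/2)*22.4 = 1.33280 Nm^3
O2 needed per kg fuel = C/12 + H/4 = 0.859/12 + 0.119/4 = 0.10133333 kmol
Per kg fuel: N2 = O2*3.76*22.4 = 0.10133333*3.76*22.4 = 8.53470 Nm^3
Total per kg = 1.60347 + 1.33280 + 8.53470 = 11.47097 Nm^3
Total = 11.47097 * 4.5 = 51.62 Nm^3


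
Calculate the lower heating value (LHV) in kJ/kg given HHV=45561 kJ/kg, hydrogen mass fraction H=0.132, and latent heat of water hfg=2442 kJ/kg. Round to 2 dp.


LHV = HHV - hfg * 9 * H
Water correction = 2442 * 9 * 0.132 = 2901.096 kJ/kg
LHV = 45561 - 2901.096 = 42659.90 kJ/kg


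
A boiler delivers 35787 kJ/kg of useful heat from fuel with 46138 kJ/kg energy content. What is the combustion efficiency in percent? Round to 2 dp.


Efficiency = (Q_useful / Q_fuel) * 100
Efficiency = (35787 / 46138) * 100
Efficiency = 0.7757 * 100 = 77.57%


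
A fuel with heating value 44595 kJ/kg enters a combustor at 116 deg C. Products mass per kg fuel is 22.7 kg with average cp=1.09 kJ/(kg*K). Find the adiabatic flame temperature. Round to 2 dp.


T_ad = T_in + Hc / (m_p * cp)
Denominator = 22.7 * 1.09 = 24.7430
Temperature rise = 44595 / 24.7430 = 1802.33 K
T_ad = 116 + 1802.33 = 1918.33 deg C


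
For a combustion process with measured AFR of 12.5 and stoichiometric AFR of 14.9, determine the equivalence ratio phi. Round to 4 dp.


phi = AFR_stoich / AFR_actual
phi = 14.9 / 12.5 = 1.1920


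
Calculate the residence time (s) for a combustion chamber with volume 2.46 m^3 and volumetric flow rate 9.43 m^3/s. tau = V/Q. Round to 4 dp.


tau = V / Q_flow
tau = 2.46 / 9.43 = 0.2609 s


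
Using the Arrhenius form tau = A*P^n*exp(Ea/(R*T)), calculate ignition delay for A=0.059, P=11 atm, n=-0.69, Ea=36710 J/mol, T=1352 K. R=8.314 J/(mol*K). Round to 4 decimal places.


tau = A * P^n * exp(Ea/(R*T))
P^n = 11^(-0.69) = 0.19117850
Ea/(R*T) = 36710/(8.314*1352) = 3.265861
exp(Ea/(R*T)) = 26.202657
tau = 0.059 * 0.19117850 * 26.202657 = 0.2956 ms


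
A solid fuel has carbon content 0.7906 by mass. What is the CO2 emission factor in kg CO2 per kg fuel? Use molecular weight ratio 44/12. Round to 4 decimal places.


EF = C_frac * (M_CO2 / M_C)
EF = 0.7906 * (44/12)
EF = 0.7906 * 3.666667 = 2.8989 kg_CO2/kg_fuel


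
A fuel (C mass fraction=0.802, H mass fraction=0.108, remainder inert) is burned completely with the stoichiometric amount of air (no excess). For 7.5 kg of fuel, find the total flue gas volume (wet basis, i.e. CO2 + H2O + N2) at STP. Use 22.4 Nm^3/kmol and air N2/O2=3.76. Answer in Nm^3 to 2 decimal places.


Per kg fuel: CO2 = (C/12 kmol)*22.4 = (0.802/12)*22.4 = 1.49707 Nm^3
Per kg fuel: H2O = (H/2 kmol)*22.4 = (0.108/2)*22.4 = 1.20960 Nm^3
O2 needed per kg fuel = C/12 + H/4 = 0.802/12 + 0.108/4 = 0.09383333 kmol
Per kg fuel: N2 = O2*3.76*22.4 = 0.09383333*3.76*22.4 = 7.90302 Nm^3
Total per kg = 1.49707 + 1.20960 + 7.90302 = 10.60969 Nm^3
Total = 10.60969 * 7.5 = 79.57 Nm^3


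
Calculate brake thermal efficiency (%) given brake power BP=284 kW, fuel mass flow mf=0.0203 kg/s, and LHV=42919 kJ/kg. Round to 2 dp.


eta_BTE = (BP / (mf * LHV)) * 100
Denominator = 0.0203 * 42919 = 871.2557 kW
eta_BTE = (284 / 871.2557) * 100 = 32.60%


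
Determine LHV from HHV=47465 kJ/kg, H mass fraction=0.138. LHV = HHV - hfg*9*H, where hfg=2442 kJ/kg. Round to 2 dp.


LHV = HHV - hfg * 9 * H
Water correction = 2442 * 9 * 0.138 = 3032.964 kJ/kg
LHV = 47465 - 3032.964 = 44432.04 kJ/kg


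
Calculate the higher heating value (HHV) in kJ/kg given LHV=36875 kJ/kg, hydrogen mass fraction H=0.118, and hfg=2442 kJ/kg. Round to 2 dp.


HHV = LHV + hfg * 9 * H
Water addition = 2442 * 9 * 0.118 = 2593.404 kJ/kg
HHV = 36875 + 2593.404 = 39468.40 kJ/kg


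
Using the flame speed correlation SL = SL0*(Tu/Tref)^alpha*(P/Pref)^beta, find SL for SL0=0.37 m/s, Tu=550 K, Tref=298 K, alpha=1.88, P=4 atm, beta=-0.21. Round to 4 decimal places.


SL = SL0 * (Tu/Tref)^alpha * (P/Pref)^beta
T ratio = 550/298 = 1.84563758
(T ratio)^alpha = 1.84563758^1.88 = 3.164866
(P/Pref)^beta = 4^(-0.21) = 0.747425
SL = 0.37 * 3.164866 * 0.747425 = 0.8752 m/s


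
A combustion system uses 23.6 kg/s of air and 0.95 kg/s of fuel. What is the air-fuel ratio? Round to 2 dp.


AFR = m_air / m_fuel
AFR = 23.6 / 0.95 = 24.84


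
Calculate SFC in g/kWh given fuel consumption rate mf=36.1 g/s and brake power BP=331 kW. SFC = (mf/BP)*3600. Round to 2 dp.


SFC = (mf / BP) * 3600
Rate = 36.1 / 331 = 0.109063 g/(s*kW)
SFC = 0.109063 * 3600 = 392.63 g/kWh


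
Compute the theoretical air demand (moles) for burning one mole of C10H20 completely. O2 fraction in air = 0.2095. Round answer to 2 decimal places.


Balanced combustion: C10H20 + 15 O2 -> 10 CO2 + 10 H2O
O2 needed = C + H/4 = 10 + 20/4 = 15.00 moles
Air moles = O2 / 0.2095 = 15.00 / 0.2095 = 71.60 moles air


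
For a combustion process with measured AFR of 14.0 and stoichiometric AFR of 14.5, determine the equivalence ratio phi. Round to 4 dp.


phi = AFR_stoich / AFR_actual
phi = 14.5 / 14.0 = 1.0357


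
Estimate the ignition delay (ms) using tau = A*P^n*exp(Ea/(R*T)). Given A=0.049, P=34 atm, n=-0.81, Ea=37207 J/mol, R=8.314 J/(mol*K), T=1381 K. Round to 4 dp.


tau = A * P^n * exp(Ea/(R*T))
P^n = 34^(-0.81) = 0.05747806
Ea/(R*T) = 37207/(8.314*1381) = 3.240567
exp(Ea/(R*T)) = 25.548194
tau = 0.049 * 0.05747806 * 25.548194 = 0.0720 ms


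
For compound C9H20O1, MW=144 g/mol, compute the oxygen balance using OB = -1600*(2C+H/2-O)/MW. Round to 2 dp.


OB = -1600 * (2C + H/2 - O) / MW
Inner = 2*9 + 20/2 - 1 = 27.00
OB = -1600 * 27.00 / 144 = -300.00%


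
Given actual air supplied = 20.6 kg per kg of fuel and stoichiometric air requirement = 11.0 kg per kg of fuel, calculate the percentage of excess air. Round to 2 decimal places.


Excess air = actual - stoichiometric = 20.6 - 11.0 = 9.60 kg/kg fuel
Excess air % = (excess / stoich) * 100 = (9.60 / 11.0) * 100 = 87.27%


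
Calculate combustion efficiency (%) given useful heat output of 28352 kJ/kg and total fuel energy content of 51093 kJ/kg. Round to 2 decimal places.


Efficiency = (Q_useful / Q_fuel) * 100
Efficiency = (28352 / 51093) * 100
Efficiency = 0.5549 * 100 = 55.49%


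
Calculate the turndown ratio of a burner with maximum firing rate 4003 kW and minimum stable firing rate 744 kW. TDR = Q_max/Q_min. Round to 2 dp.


TDR = Q_max / Q_min
TDR = 4003 / 744 = 5.38


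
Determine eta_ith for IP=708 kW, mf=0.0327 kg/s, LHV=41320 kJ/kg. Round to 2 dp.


eta_ith = (IP / (mf * LHV)) * 100
Denominator = 0.0327 * 41320 = 1351.1640 kW
eta_ith = (708 / 1351.1640) * 100 = 52.40%


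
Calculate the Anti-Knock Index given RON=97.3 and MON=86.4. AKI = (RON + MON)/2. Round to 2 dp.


AKI = (RON + MON) / 2
AKI = (97.3 + 86.4) / 2
AKI = 183.7 / 2 = 91.85


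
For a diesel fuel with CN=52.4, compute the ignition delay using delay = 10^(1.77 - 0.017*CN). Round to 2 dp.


delay = 10^(1.77 - 0.017*CN)
Exponent = 1.77 - 0.017*52.4 = 0.8792
delay = 10^0.8792 = 7.57 ms


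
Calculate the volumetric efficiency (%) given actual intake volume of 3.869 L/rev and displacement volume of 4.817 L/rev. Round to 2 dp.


eta_v = (V_actual / V_disp) * 100
Ratio = 3.869 / 4.817 = 0.8032
eta_v = 0.8032 * 100 = 80.32%


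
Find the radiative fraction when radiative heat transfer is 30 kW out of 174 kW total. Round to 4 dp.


f_rad = Q_rad / Q_total
f_rad = 30 / 174 = 0.1724


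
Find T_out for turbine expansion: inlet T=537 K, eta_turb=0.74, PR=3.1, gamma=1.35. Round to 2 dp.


T_out = T_in * (1 - eta * (1 - PR^(-(gamma-1)/gamma)))
Exponent = -(1.35-1)/1.35 = -0.25925926
PR^exp = 3.1^(-0.25925926) = 0.74577862
Factor = 1 - 0.74*(1 - 0.74577862) = 0.81187618
T_out = 537 * 0.81187618 = 435.98 K


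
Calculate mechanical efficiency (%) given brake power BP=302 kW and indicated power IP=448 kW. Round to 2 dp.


eta_mech = (BP / IP) * 100
Ratio = 302 / 448 = 0.6741
eta_mech = 0.6741 * 100 = 67.41%


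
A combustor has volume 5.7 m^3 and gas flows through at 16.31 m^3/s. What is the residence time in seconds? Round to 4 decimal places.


tau = V / Q_flow
tau = 5.7 / 16.31 = 0.3495 s


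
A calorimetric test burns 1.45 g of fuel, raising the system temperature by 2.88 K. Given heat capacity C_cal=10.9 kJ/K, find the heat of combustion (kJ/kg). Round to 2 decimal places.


Hc = C_cal * delta_T / m_fuel
Q_released = 10.9 * 2.88 = 31.3920 kJ
m_fuel = 1.45 g = 1.45/1000 kg = 0.001450 kg
Hc = 31.3920 / 0.001450 = 21649.66 kJ/kg


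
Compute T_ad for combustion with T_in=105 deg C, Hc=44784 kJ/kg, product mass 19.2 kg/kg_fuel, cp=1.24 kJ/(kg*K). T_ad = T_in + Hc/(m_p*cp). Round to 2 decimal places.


T_ad = T_in + Hc / (m_p * cp)
Denominator = 19.2 * 1.24 = 23.8080
Temperature rise = 44784 / 23.8080 = 1881.05 K
T_ad = 105 + 1881.05 = 1986.05 deg C


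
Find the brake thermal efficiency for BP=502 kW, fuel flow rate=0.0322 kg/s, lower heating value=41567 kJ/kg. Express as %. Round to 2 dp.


eta_BTE = (BP / (mf * LHV)) * 100
Denominator = 0.0322 * 41567 = 1338.4574 kW
eta_BTE = (502 / 1338.4574) * 100 = 37.51%


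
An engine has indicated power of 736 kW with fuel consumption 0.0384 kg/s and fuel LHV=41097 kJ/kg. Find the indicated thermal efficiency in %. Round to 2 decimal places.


eta_ith = (IP / (mf * LHV)) * 100
Denominator = 0.0384 * 41097 = 1578.1248 kW
eta_ith = (736 / 1578.1248) * 100 = 46.64%


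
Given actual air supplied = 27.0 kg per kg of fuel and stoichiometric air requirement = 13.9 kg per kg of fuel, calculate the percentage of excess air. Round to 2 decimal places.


Excess air = actual - stoichiometric = 27.0 - 13.9 = 13.10 kg/kg fuel
Excess air % = (excess / stoich) * 100 = (13.10 / 13.9) * 100 = 94.24%


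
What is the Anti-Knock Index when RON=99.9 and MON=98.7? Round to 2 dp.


AKI = (RON + MON) / 2
AKI = (99.9 + 98.7) / 2
AKI = 198.6 / 2 = 99.30


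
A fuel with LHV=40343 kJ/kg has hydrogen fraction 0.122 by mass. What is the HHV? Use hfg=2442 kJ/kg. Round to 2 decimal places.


HHV = LHV + hfg * 9 * H
Water addition = 2442 * 9 * 0.122 = 2681.316 kJ/kg
HHV = 40343 + 2681.316 = 43024.32 kJ/kg


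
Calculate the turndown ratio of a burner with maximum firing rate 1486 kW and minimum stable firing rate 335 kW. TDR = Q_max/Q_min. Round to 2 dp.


TDR = Q_max / Q_min
TDR = 1486 / 335 = 4.44


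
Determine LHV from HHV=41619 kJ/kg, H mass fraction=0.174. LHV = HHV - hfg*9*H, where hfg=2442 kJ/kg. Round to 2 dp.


LHV = HHV - hfg * 9 * H
Water correction = 2442 * 9 * 0.174 = 3824.172 kJ/kg
LHV = 41619 - 3824.172 = 37794.83 kJ/kg


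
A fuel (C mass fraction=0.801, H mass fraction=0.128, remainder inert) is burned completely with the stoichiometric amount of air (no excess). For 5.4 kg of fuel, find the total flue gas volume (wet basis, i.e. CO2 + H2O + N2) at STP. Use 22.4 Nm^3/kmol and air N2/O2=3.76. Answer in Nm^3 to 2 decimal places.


Per kg fuel: CO2 = (C/12 kmol)*22.4 = (0.801/12)*22.4 = 1.49520 Nm^3
Per kg fuel: H2O = (H/2 kmol)*22.4 = (0.128/2)*22.4 = 1.43360 Nm^3
O2 needed per kg fuel = C/12 + H/4 = 0.801/12 + 0.128/4 = 0.09875000 kmol
Per kg fuel: N2 = O2*3.76*22.4 = 0.09875000*3.76*22.4 = 8.31712 Nm^3
Total per kg = 1.49520 + 1.43360 + 8.31712 = 11.24592 Nm^3
Total = 11.24592 * 5.4 = 60.73 Nm^3


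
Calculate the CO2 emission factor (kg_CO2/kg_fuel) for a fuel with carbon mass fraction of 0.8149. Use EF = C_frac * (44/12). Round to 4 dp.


EF = C_frac * (M_CO2 / M_C)
EF = 0.8149 * (44/12)
EF = 0.8149 * 3.666667 = 2.9880 kg_CO2/kg_fuel


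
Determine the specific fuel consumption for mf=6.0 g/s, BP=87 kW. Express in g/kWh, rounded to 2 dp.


SFC = (mf / BP) * 3600
Rate = 6.0 / 87 = 0.068966 g/(s*kW)
SFC = 0.068966 * 3600 = 248.28 g/kWh


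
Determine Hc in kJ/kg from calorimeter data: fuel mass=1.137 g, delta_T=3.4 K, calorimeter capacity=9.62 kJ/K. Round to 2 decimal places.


Hc = C_cal * delta_T / m_fuel
Q_released = 9.62 * 3.4 = 32.7080 kJ
m_fuel = 1.137 g = 1.137/1000 kg = 0.001137 kg
Hc = 32.7080 / 0.001137 = 28766.93 kJ/kg


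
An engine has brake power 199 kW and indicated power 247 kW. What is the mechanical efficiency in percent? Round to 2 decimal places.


eta_mech = (BP / IP) * 100
Ratio = 199 / 247 = 0.8057
eta_mech = 0.8057 * 100 = 80.57%


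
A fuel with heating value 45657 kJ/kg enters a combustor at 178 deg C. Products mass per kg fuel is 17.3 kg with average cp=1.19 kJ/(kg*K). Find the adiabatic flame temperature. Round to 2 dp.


T_ad = T_in + Hc / (m_p * cp)
Denominator = 17.3 * 1.19 = 20.5870
Temperature rise = 45657 / 20.5870 = 2217.76 K
T_ad = 178 + 2217.76 = 2395.76 deg C


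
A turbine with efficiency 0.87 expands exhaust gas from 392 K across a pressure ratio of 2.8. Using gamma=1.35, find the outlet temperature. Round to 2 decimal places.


T_out = T_in * (1 - eta * (1 - PR^(-(gamma-1)/gamma)))
Exponent = -(1.35-1)/1.35 = -0.25925926
PR^exp = 2.8^(-0.25925926) = 0.76572026
Factor = 1 - 0.87*(1 - 0.76572026) = 0.79617663
T_out = 392 * 0.79617663 = 312.10 K


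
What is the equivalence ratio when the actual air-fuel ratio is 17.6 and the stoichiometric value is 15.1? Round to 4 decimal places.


phi = AFR_stoich / AFR_actual
phi = 15.1 / 17.6 = 0.8580


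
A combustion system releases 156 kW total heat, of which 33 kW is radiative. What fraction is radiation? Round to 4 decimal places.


f_rad = Q_rad / Q_total
f_rad = 33 / 156 = 0.2115


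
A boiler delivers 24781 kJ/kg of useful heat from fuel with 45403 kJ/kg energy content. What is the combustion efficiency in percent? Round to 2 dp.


Efficiency = (Q_useful / Q_fuel) * 100
Efficiency = (24781 / 45403) * 100
Efficiency = 0.5458 * 100 = 54.58%


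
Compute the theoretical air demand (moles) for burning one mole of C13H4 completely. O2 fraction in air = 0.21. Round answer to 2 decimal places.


Balanced combustion: C13H4 + 14 O2 -> 13 CO2 + 2 H2O
O2 needed = C + H/4 = 13 + 4/4 = 14.00 moles
Air moles = O2 / 0.21 = 14.00 / 0.21 = 66.67 moles air


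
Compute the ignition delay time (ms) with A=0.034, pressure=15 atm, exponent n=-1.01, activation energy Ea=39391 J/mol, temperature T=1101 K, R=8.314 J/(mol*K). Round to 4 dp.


tau = A * P^n * exp(Ea/(R*T))
P^n = 15^(-1.01) = 0.06488553
Ea/(R*T) = 39391/(8.314*1101) = 4.303281
exp(Ea/(R*T)) = 73.941971
tau = 0.034 * 0.06488553 * 73.941971 = 0.1631 ms


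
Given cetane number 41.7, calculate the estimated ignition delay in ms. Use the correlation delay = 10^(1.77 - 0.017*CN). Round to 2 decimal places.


delay = 10^(1.77 - 0.017*CN)
Exponent = 1.77 - 0.017*41.7 = 1.0611
delay = 10^1.0611 = 11.51 ms


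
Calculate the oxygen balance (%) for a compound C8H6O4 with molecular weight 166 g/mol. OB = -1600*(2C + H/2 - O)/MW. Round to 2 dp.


OB = -1600 * (2C + H/2 - O) / MW
Inner = 2*8 + 6/2 - 4 = 15.00
OB = -1600 * 15.00 / 166 = -144.58%


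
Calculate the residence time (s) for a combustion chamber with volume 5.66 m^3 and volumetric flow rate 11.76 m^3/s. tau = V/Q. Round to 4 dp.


tau = V / Q_flow
tau = 5.66 / 11.76 = 0.4813 s


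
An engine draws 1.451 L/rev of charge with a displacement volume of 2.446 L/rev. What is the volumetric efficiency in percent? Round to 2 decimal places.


eta_v = (V_actual / V_disp) * 100
Ratio = 1.451 / 2.446 = 0.5932
eta_v = 0.5932 * 100 = 59.32%


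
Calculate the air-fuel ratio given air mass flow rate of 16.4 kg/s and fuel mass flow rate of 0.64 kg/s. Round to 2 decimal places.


AFR = m_air / m_fuel
AFR = 16.4 / 0.64 = 25.63


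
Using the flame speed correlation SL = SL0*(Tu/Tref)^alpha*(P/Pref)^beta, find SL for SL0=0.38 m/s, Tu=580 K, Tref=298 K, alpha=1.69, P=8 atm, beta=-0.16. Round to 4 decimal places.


SL = SL0 * (Tu/Tref)^alpha * (P/Pref)^beta
T ratio = 580/298 = 1.94630872
(T ratio)^alpha = 1.94630872^1.69 = 3.081540
(P/Pref)^beta = 8^(-0.16) = 0.716978
SL = 0.38 * 3.081540 * 0.716978 = 0.8396 m/s


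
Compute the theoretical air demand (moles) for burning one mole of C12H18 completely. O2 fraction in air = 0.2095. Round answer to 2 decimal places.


Balanced combustion: C12H18 + 16.5 O2 -> 12 CO2 + 9 H2O
O2 needed = C + H/4 = 12 + 18/4 = 16.50 moles
Air moles = O2 / 0.2095 = 16.50 / 0.2095 = 78.76 moles air


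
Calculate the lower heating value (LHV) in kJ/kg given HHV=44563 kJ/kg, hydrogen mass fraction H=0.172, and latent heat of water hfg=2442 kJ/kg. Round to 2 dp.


LHV = HHV - hfg * 9 * H
Water correction = 2442 * 9 * 0.172 = 3780.216 kJ/kg
LHV = 44563 - 3780.216 = 40782.78 kJ/kg


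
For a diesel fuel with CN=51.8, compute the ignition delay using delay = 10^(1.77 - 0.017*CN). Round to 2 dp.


delay = 10^(1.77 - 0.017*CN)
Exponent = 1.77 - 0.017*51.8 = 0.8894
delay = 10^0.8894 = 7.75 ms


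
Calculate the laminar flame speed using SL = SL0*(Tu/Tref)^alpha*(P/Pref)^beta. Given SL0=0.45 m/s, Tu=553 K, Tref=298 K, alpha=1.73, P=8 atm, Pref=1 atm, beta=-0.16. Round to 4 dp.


SL = SL0 * (Tu/Tref)^alpha * (P/Pref)^beta
T ratio = 553/298 = 1.85570470
(T ratio)^alpha = 1.85570470^1.73 = 2.914207
(P/Pref)^beta = 8^(-0.16) = 0.716978
SL = 0.45 * 2.914207 * 0.716978 = 0.9402 m/s


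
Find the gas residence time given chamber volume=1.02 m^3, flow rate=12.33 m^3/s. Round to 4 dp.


tau = V / Q_flow
tau = 1.02 / 12.33 = 0.0827 s


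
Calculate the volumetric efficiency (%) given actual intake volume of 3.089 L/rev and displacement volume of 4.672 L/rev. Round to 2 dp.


eta_v = (V_actual / V_disp) * 100
Ratio = 3.089 / 4.672 = 0.6612
eta_v = 0.6612 * 100 = 66.12%


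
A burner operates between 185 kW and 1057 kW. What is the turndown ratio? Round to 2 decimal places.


TDR = Q_max / Q_min
TDR = 1057 / 185 = 5.71


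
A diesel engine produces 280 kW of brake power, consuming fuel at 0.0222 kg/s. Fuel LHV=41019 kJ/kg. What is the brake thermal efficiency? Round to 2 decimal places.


eta_BTE = (BP / (mf * LHV)) * 100
Denominator = 0.0222 * 41019 = 910.6218 kW
eta_BTE = (280 / 910.6218) * 100 = 30.75%


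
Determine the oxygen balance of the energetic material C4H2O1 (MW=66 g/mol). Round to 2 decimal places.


OB = -1600 * (2C + H/2 - O) / MW
Inner = 2*4 + 2/2 - 1 = 8.00
OB = -1600 * 8.00 / 66 = -193.94%


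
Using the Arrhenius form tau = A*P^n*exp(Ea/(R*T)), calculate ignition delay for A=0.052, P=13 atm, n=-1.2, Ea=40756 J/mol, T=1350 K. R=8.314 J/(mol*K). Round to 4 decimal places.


tau = A * P^n * exp(Ea/(R*T))
P^n = 13^(-1.2) = 0.04605407
Ea/(R*T) = 40756/(8.314*1350) = 3.631180
exp(Ea/(R*T)) = 37.757340
tau = 0.052 * 0.04605407 * 37.757340 = 0.0904 ms


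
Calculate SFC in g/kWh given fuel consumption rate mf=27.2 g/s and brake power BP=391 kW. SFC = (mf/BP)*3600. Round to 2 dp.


SFC = (mf / BP) * 3600
Rate = 27.2 / 391 = 0.069565 g/(s*kW)
SFC = 0.069565 * 3600 = 250.43 g/kWh


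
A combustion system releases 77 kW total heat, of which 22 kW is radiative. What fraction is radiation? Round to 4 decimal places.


f_rad = Q_rad / Q_total
f_rad = 22 / 77 = 0.2857


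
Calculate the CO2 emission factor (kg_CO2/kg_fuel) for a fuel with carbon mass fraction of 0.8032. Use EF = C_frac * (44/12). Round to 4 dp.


EF = C_frac * (M_CO2 / M_C)
EF = 0.8032 * (44/12)
EF = 0.8032 * 3.666667 = 2.9451 kg_CO2/kg_fuel


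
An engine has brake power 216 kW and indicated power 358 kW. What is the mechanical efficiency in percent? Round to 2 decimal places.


eta_mech = (BP / IP) * 100
Ratio = 216 / 358 = 0.6034
eta_mech = 0.6034 * 100 = 60.34%


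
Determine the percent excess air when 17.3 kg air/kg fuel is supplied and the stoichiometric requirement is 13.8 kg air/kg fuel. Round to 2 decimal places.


Excess air = actual - stoichiometric = 17.3 - 13.8 = 3.50 kg/kg fuel
Excess air % = (excess / stoich) * 100 = (3.50 / 13.8) * 100 = 25.36%


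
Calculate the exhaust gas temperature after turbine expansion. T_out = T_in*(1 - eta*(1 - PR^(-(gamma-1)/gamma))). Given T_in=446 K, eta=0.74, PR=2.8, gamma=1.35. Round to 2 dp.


T_out = T_in * (1 - eta * (1 - PR^(-(gamma-1)/gamma)))
Exponent = -(1.35-1)/1.35 = -0.25925926
PR^exp = 2.8^(-0.25925926) = 0.76572026
Factor = 1 - 0.74*(1 - 0.76572026) = 0.82663299
T_out = 446 * 0.82663299 = 368.68 K


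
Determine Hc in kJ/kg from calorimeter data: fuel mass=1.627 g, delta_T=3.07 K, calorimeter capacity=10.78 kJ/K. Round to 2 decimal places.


Hc = C_cal * delta_T / m_fuel
Q_released = 10.78 * 3.07 = 33.0946 kJ
m_fuel = 1.627 g = 1.627/1000 kg = 0.001627 kg
Hc = 33.0946 / 0.001627 = 20340.87 kJ/kg


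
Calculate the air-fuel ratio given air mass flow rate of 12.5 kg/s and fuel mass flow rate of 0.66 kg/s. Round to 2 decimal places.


AFR = m_air / m_fuel
AFR = 12.5 / 0.66 = 18.94


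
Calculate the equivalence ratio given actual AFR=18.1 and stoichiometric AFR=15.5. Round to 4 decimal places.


phi = AFR_stoich / AFR_actual
phi = 15.5 / 18.1 = 0.8564


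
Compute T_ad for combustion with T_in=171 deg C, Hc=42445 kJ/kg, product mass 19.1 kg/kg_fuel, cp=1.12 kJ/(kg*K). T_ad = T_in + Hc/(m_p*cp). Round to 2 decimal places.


T_ad = T_in + Hc / (m_p * cp)
Denominator = 19.1 * 1.12 = 21.3920
Temperature rise = 42445 / 21.3920 = 1984.15 K
T_ad = 171 + 1984.15 = 2155.15 deg C


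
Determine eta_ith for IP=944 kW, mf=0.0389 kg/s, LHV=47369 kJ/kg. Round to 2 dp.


eta_ith = (IP / (mf * LHV)) * 100
Denominator = 0.0389 * 47369 = 1842.6541 kW
eta_ith = (944 / 1842.6541) * 100 = 51.23%


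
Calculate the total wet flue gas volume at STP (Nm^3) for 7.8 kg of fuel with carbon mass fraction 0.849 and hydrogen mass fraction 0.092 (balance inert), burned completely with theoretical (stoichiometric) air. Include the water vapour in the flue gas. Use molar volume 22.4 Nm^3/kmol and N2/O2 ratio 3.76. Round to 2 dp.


Per kg fuel: CO2 = (C/12 kmol)*22.4 = (0.849/12)*22.4 = 1.58480 Nm^3
Per kg fuel: H2O = (H/2 kmol)*22.4 = (0.092/2)*22.4 = 1.03040 Nm^3
O2 needed per kg fuel = C/12 + H/4 = 0.849/12 + 0.092/4 = 0.09375000 kmol
Per kg fuel: N2 = O2*3.76*22.4 = 0.09375000*3.76*22.4 = 7.89600 Nm^3
Total per kg = 1.58480 + 1.03040 + 7.89600 = 10.51120 Nm^3
Total = 10.51120 * 7.8 = 81.99 Nm^3


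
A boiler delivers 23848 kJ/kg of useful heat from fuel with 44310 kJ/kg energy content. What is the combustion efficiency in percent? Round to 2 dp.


Efficiency = (Q_useful / Q_fuel) * 100
Efficiency = (23848 / 44310) * 100
Efficiency = 0.5382 * 100 = 53.82%


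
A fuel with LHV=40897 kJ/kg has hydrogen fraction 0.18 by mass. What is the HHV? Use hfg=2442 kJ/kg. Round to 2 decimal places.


HHV = LHV + hfg * 9 * H
Water addition = 2442 * 9 * 0.18 = 3956.040 kJ/kg
HHV = 40897 + 3956.040 = 44853.04 kJ/kg


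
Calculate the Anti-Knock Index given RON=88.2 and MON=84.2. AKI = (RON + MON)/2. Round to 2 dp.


AKI = (RON + MON) / 2
AKI = (88.2 + 84.2) / 2
AKI = 172.4 / 2 = 86.20


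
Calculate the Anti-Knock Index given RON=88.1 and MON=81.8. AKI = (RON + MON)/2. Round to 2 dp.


AKI = (RON + MON) / 2
AKI = (88.1 + 81.8) / 2
AKI = 169.9 / 2 = 84.95


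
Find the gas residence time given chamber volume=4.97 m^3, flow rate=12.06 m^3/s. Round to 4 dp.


tau = V / Q_flow
tau = 4.97 / 12.06 = 0.4121 s


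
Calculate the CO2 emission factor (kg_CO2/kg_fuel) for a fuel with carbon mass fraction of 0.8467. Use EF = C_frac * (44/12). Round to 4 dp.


EF = C_frac * (M_CO2 / M_C)
EF = 0.8467 * (44/12)
EF = 0.8467 * 3.666667 = 3.1046 kg_CO2/kg_fuel


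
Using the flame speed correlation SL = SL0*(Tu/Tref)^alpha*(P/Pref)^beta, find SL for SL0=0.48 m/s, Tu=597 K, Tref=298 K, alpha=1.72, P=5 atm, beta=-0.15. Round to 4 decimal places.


SL = SL0 * (Tu/Tref)^alpha * (P/Pref)^beta
T ratio = 597/298 = 2.00335570
(T ratio)^alpha = 2.00335570^1.72 = 3.303877
(P/Pref)^beta = 5^(-0.15) = 0.785515
SL = 0.48 * 3.303877 * 0.785515 = 1.2457 m/s


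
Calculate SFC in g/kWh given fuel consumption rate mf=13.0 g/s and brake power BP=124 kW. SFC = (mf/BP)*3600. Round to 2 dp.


SFC = (mf / BP) * 3600
Rate = 13.0 / 124 = 0.104839 g/(s*kW)
SFC = 0.104839 * 3600 = 377.42 g/kWh


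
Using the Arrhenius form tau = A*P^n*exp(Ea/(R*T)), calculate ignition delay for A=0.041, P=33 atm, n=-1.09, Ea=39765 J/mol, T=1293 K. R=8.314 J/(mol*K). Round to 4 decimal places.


tau = A * P^n * exp(Ea/(R*T))
P^n = 33^(-1.09) = 0.02212177
Ea/(R*T) = 39765/(8.314*1293) = 3.699069
exp(Ea/(R*T)) = 40.409669
tau = 0.041 * 0.02212177 * 40.409669 = 0.0367 ms


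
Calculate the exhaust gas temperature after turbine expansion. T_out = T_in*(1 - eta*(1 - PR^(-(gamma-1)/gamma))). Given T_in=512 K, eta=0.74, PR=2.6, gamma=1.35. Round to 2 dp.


T_out = T_in * (1 - eta * (1 - PR^(-(gamma-1)/gamma)))
Exponent = -(1.35-1)/1.35 = -0.25925926
PR^exp = 2.6^(-0.25925926) = 0.78057442
Factor = 1 - 0.74*(1 - 0.78057442) = 0.83762507
T_out = 512 * 0.83762507 = 428.86 K


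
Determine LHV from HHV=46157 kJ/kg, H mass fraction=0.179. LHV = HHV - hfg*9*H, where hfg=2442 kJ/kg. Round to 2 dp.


LHV = HHV - hfg * 9 * H
Water correction = 2442 * 9 * 0.179 = 3934.062 kJ/kg
LHV = 46157 - 3934.062 = 42222.94 kJ/kg


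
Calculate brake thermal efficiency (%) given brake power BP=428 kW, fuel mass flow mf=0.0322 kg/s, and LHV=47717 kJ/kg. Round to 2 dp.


eta_BTE = (BP / (mf * LHV)) * 100
Denominator = 0.0322 * 47717 = 1536.4874 kW
eta_BTE = (428 / 1536.4874) * 100 = 27.86%


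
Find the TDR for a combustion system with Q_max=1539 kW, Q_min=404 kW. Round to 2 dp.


TDR = Q_max / Q_min
TDR = 1539 / 404 = 3.81


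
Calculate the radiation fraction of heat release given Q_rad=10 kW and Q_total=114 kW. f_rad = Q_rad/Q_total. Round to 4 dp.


f_rad = Q_rad / Q_total
f_rad = 10 / 114 = 0.0877


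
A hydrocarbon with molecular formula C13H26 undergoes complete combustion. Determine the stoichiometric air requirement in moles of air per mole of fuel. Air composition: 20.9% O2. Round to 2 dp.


Balanced combustion: C13H26 + 19.5 O2 -> 13 CO2 + 13 H2O
O2 needed = C + H/4 = 13 + 26/4 = 19.50 moles
Air moles = O2 / 0.209 = 19.50 / 0.209 = 93.30 moles air


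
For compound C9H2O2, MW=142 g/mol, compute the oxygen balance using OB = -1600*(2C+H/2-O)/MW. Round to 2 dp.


OB = -1600 * (2C + H/2 - O) / MW
Inner = 2*9 + 2/2 - 2 = 17.00
OB = -1600 * 17.00 / 142 = -191.55%


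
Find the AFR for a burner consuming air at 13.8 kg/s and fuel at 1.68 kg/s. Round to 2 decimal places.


AFR = m_air / m_fuel
AFR = 13.8 / 1.68 = 8.21


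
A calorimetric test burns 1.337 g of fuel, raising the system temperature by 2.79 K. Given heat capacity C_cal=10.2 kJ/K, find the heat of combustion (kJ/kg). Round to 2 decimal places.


Hc = C_cal * delta_T / m_fuel
Q_released = 10.2 * 2.79 = 28.4580 kJ
m_fuel = 1.337 g = 1.337/1000 kg = 0.001337 kg
Hc = 28.4580 / 0.001337 = 21284.97 kJ/kg


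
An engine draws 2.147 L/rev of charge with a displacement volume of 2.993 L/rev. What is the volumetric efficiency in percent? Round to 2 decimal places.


eta_v = (V_actual / V_disp) * 100
Ratio = 2.147 / 2.993 = 0.7173
eta_v = 0.7173 * 100 = 71.73%


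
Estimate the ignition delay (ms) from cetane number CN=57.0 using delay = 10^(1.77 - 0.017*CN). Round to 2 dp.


delay = 10^(1.77 - 0.017*CN)
Exponent = 1.77 - 0.017*57.0 = 0.8010
delay = 10^0.8010 = 6.32 ms


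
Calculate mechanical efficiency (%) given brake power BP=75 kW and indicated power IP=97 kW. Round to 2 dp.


eta_mech = (BP / IP) * 100
Ratio = 75 / 97 = 0.7732
eta_mech = 0.7732 * 100 = 77.32%


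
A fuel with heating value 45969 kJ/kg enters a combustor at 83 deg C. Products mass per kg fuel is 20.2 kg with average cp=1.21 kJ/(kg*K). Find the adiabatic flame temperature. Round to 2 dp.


T_ad = T_in + Hc / (m_p * cp)
Denominator = 20.2 * 1.21 = 24.4420
Temperature rise = 45969 / 24.4420 = 1880.74 K
T_ad = 83 + 1880.74 = 1963.74 deg C


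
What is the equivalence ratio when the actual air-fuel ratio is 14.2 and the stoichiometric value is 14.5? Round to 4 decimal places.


phi = AFR_stoich / AFR_actual
phi = 14.5 / 14.2 = 1.0211


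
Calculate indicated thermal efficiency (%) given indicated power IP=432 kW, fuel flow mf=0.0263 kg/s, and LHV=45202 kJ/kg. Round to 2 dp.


eta_ith = (IP / (mf * LHV)) * 100
Denominator = 0.0263 * 45202 = 1188.8126 kW
eta_ith = (432 / 1188.8126) * 100 = 36.34%


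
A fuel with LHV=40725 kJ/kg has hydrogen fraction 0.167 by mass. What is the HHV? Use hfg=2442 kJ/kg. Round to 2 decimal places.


HHV = LHV + hfg * 9 * H
Water addition = 2442 * 9 * 0.167 = 3670.326 kJ/kg
HHV = 40725 + 3670.326 = 44395.33 kJ/kg


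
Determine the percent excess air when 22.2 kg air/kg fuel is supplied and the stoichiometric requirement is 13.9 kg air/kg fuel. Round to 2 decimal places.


Excess air = actual - stoichiometric = 22.2 - 13.9 = 8.30 kg/kg fuel
Excess air % = (excess / stoich) * 100 = (8.30 / 13.9) * 100 = 59.71%


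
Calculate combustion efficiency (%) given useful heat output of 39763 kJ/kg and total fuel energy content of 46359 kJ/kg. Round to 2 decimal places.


Efficiency = (Q_useful / Q_fuel) * 100
Efficiency = (39763 / 46359) * 100
Efficiency = 0.8577 * 100 = 85.77%


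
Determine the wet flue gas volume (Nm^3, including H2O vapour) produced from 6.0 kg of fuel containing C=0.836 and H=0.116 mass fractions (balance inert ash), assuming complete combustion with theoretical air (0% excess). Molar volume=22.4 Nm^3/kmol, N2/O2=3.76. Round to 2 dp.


Per kg fuel: CO2 = (C/12 kmol)*22.4 = (0.836/12)*22.4 = 1.56053 Nm^3
Per kg fuel: H2O = (H/2 kmol)*22.4 = (0.116/2)*22.4 = 1.29920 Nm^3
O2 needed per kg fuel = C/12 + H/4 = 0.836/12 + 0.116/4 = 0.09866667 kmol
Per kg fuel: N2 = O2*3.76*22.4 = 0.09866667*3.76*22.4 = 8.31010 Nm^3
Total per kg = 1.56053 + 1.29920 + 8.31010 = 11.16983 Nm^3
Total = 11.16983 * 6.0 = 67.02 Nm^3
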